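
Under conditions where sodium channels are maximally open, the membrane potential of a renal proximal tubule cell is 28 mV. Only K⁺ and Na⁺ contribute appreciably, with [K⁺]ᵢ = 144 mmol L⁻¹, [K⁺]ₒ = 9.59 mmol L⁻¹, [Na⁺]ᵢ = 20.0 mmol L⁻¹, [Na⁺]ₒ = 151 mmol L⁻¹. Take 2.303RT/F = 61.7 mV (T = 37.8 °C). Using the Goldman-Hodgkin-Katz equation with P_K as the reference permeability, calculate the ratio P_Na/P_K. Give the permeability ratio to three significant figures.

Let α = P_Na/P_K. GHK: Vm = 61.7·log₁₀[(Kₒ + α·Naₒ)/(Kᵢ + α·Naᵢ)].
10^(Vm/61.7) = 10^(28.0/61.7) = 2.8432
So 2.8432·(Kᵢ + α·Naᵢ) = Kₒ + α·Naₒ → α = (2.8432·144.0 − 9.59) / (151.0 − 2.8432·20.0)
α = (409.4 − 9.59) / (151.0 − 56.86) = 399.8/94.14 = 4.247

4.25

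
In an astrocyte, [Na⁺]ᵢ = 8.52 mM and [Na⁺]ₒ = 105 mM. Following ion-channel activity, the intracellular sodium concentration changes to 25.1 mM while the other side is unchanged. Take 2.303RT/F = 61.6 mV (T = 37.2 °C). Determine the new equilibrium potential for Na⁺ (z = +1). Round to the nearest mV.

38 mV

After the shift: [Na⁺]_out = 105, [Na⁺]_in = 25.1 mM.
E_new = (61.6/1)·log₁₀(105/25.1) = 61.60 · (0.6215) = 38.29 mV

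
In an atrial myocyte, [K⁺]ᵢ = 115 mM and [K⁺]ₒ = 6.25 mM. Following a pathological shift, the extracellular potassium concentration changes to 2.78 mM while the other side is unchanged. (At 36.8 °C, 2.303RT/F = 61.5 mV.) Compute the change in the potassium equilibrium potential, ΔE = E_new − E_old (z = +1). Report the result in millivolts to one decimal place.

-21.6 mV

E_old = (61.5/1)·log₁₀(6.25/115) = -77.79 mV
E_new = (61.5/1)·log₁₀(2.78/115) = -99.42 mV
ΔE = -99.42 − (-77.79) = -21.64 mV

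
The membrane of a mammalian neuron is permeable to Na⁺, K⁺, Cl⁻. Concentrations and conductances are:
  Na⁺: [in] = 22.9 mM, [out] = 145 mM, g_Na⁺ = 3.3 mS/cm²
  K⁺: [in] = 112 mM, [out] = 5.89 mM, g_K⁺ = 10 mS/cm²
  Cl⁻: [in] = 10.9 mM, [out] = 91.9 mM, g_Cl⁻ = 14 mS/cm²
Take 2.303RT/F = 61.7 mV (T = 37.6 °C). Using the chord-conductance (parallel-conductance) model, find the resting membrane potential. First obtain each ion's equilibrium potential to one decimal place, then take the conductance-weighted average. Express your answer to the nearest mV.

-52 mV

E_Na⁺ = (61.7/1)·log₁₀(145/22.9) = 49.5 mV
E_K⁺ = (61.7/1)·log₁₀(5.89/112) = -78.9 mV
E_Cl⁻ = (61.7/-1)·log₁₀(91.9/10.9) = -57.1 mV
Vm = (Σ gᵢEᵢ)/(Σ gᵢ) = (3.3·49.5 + 10·-78.9 + 14·-57.1) / (3.3 + 10 + 14)
= -1425.05 / 27.3 = -52.20 mV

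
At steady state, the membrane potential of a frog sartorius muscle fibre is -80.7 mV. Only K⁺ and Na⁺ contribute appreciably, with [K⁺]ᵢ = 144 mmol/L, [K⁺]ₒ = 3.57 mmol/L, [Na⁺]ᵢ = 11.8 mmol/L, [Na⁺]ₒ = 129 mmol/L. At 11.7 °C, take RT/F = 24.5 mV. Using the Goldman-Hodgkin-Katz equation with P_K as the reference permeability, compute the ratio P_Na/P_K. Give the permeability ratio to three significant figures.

0.0138

Let α = P_Na/P_K. GHK: Vm = 24.5·ln[(Kₒ + α·Naₒ)/(Kᵢ + α·Naᵢ)].
e^(Vm/24.5) = e^(-80.7/24.5) = 0.03711
So 0.03711·(Kᵢ + α·Naᵢ) = Kₒ + α·Naₒ → α = (0.03711·144.0 − 3.57) / (129.0 − 0.03711·11.8)
α = (5.344 − 3.57) / (129.0 − 0.4379) = 1.774/128.6 = 0.0138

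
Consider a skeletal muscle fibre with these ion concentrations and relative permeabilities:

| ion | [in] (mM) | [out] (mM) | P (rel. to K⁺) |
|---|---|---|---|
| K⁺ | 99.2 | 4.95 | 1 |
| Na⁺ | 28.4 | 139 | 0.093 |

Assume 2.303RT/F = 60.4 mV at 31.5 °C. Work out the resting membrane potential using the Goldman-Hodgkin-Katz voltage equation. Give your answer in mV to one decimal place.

-45.6 mV

Vm = 60.4 · log₁₀[(Σ P·[cation]ₒ + Σ P·[anion]ᵢ) / (Σ P·[cation]ᵢ + Σ P·[anion]ₒ)]
Numerator = 1×4.95 + 0.093×139 = 17.88
Denominator = 1×99.2 + 0.093×28.4 = 101.8
Vm = 60.4 · log₁₀(0.17554) = 60.4 × (-0.7556) = -45.64 mV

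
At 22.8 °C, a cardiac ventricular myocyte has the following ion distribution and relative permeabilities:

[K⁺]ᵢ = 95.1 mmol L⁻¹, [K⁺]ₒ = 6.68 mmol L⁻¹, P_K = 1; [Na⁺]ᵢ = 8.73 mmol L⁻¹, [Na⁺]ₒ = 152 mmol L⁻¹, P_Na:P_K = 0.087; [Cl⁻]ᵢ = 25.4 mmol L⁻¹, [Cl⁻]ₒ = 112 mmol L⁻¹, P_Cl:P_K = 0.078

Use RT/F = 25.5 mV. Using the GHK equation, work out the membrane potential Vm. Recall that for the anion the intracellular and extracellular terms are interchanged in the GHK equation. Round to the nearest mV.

Vm = 25.5 · ln[(Σ P·[cation]ₒ + Σ P·[anion]ᵢ) / (Σ P·[cation]ᵢ + Σ P·[anion]ₒ)]
Numerator = 1×6.68 + 0.087×152 + 0.078×25.4 = 21.89
Denominator = 1×95.1 + 0.087×8.73 + 0.078×112 = 104.6
Vm = 25.5 · ln(0.20924) = 25.5 × (-1.5643) = -39.89 mV

-40 mV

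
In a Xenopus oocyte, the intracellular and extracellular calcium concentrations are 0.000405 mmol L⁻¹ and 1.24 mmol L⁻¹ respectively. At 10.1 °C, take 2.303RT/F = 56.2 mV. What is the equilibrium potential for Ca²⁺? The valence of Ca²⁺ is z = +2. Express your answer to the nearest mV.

E = (56.2/z) · log₁₀([Ca²⁺]_out/[Ca²⁺]_in) with z = +2.
= (56.2/2) · log₁₀(1.24/0.000405) = 28.10 · log₁₀(3062)
= 28.10 · (3.4860) = 97.96 mV

98 mV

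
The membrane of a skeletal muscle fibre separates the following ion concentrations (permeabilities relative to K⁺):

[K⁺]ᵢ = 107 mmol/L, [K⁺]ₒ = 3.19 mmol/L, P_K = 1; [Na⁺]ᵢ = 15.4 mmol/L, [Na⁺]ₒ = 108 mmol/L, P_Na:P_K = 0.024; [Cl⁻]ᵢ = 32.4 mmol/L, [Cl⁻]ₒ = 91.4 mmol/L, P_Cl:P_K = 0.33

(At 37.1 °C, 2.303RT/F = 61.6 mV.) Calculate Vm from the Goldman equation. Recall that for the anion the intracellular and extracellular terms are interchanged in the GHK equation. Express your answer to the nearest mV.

Vm = 61.6 · log₁₀[(Σ P·[cation]ₒ + Σ P·[anion]ᵢ) / (Σ P·[cation]ᵢ + Σ P·[anion]ₒ)]
Numerator = 1×3.19 + 0.024×108 + 0.33×32.4 = 16.47
Denominator = 1×107 + 0.024×15.4 + 0.33×91.4 = 137.5
Vm = 61.6 · log₁₀(0.11978) = 61.6 × (-0.9216) = -56.77 mV

-57 mV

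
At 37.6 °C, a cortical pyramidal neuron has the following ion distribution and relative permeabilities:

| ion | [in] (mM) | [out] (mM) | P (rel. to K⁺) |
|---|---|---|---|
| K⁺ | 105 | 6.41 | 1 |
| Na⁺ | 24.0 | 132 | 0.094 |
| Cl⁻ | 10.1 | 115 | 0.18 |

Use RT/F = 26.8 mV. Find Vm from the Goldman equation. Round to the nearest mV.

-49 mV

Vm = 26.8 · ln[(Σ P·[cation]ₒ + Σ P·[anion]ᵢ) / (Σ P·[cation]ᵢ + Σ P·[anion]ₒ)]
Numerator = 1×6.41 + 0.094×132 + 0.18×10.1 = 20.64
Denominator = 1×105 + 0.094×24.0 + 0.18×115 = 128
Vm = 26.8 · ln(0.16127) = 26.8 × (-1.8246) = -48.90 mV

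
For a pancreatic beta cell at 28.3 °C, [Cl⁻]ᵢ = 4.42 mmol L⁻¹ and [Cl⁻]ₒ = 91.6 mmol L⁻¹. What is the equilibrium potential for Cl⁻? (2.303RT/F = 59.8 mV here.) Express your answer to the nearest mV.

-79 mV

E = (59.8/z) · log₁₀([Cl⁻]_out/[Cl⁻]_in) with z = -1.
For an anion, dividing by z = -1 reverses the sign.
= (59.8/-1) · log₁₀(91.6/4.42) = -59.80 · log₁₀(20.72)
= -59.80 · (1.3165) = -78.73 mV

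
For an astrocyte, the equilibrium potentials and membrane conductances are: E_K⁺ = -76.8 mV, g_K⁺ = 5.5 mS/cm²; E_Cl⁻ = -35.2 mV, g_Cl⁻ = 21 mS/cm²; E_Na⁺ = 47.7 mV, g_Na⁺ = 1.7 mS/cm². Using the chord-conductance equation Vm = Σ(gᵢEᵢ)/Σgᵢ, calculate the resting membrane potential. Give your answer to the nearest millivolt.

-38 mV

Σ gᵢEᵢ = 5.5·(-76.8) + 21·(-35.2) + 1.7·(47.7) = -1080.51
Σ gᵢ = 5.5 + 21 + 1.7 = 28.2
Vm = -1080.51 / 28.2 = -38.32 mV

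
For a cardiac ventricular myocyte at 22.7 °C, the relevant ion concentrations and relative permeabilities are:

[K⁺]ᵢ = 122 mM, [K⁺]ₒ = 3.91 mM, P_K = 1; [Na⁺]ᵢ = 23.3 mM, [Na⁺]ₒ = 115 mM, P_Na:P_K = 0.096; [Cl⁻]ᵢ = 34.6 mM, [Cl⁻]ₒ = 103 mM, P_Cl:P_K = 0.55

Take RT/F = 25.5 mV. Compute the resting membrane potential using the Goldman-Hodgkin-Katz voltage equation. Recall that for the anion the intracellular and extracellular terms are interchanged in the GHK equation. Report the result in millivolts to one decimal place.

Vm = 25.5 · ln[(Σ P·[cation]ₒ + Σ P·[anion]ᵢ) / (Σ P·[cation]ᵢ + Σ P·[anion]ₒ)]
Numerator = 1×3.91 + 0.096×115 + 0.55×34.6 = 33.98
Denominator = 1×122 + 0.096×23.3 + 0.55×103 = 180.9
Vm = 25.5 · ln(0.18785) = 25.5 × (-1.6721) = -42.64 mV

-42.6 mV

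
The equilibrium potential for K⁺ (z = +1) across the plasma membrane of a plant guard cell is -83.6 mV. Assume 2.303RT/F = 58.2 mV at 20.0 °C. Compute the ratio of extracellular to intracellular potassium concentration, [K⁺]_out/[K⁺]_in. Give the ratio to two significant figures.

log₁₀([out]/[in]) = E·z/(58.2) = -83.6 × 1 / 58.2 = -1.4364
[out]/[in] = 10^(-1.4364) = 0.03661

0.037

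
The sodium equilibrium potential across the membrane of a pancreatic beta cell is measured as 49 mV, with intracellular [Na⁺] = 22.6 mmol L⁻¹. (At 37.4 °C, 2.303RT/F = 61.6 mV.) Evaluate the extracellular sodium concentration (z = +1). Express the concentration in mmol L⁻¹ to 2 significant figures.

140 mmol L⁻¹

Nernst: E = (61.6/1) · log₁₀([out]/[in]), so log₁₀([out]/[in]) = 49.0 × 1 / 61.6 = 0.7955.
[out]/[in] = 10^(0.7955) = 6.244.
[out] = 6.244 × 22.6 = 141.1 mmol L⁻¹.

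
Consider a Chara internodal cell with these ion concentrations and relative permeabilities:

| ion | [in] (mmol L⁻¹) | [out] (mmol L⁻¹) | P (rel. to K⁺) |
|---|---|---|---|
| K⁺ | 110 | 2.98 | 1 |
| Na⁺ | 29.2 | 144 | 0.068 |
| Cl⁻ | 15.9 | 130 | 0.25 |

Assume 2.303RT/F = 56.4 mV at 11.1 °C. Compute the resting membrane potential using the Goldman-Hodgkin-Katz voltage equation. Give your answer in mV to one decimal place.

-52.8 mV

Vm = 56.4 · log₁₀[(Σ P·[cation]ₒ + Σ P·[anion]ᵢ) / (Σ P·[cation]ᵢ + Σ P·[anion]ₒ)]
Numerator = 1×2.98 + 0.068×144 + 0.25×15.9 = 16.75
Denominator = 1×110 + 0.068×29.2 + 0.25×130 = 144.5
Vm = 56.4 · log₁₀(0.11591) = 56.4 × (-0.9359) = -52.78 mV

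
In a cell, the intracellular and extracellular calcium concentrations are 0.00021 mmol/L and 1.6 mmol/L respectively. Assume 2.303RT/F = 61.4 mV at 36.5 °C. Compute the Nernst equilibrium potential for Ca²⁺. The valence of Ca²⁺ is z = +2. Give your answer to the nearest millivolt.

119 mV

E = (61.4/z) · log₁₀([Ca²⁺]_out/[Ca²⁺]_in) with z = +2.
= (61.4/2) · log₁₀(1.6/0.00021) = 30.70 · log₁₀(7619)
= 30.70 · (3.8819) = 119.17 mV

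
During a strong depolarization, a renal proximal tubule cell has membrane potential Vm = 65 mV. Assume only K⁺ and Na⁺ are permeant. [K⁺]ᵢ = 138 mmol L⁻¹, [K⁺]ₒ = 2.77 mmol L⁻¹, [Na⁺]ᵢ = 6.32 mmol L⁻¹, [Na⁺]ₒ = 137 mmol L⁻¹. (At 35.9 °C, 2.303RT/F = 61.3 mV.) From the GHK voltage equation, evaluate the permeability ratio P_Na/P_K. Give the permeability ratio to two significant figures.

25

Let α = P_Na/P_K. GHK: Vm = 61.3·log₁₀[(Kₒ + α·Naₒ)/(Kᵢ + α·Naᵢ)].
10^(Vm/61.3) = 10^(65.0/61.3) = 11.491
So 11.491·(Kᵢ + α·Naᵢ) = Kₒ + α·Naₒ → α = (11.491·138.0 − 2.77) / (137.0 − 11.491·6.32)
α = (1586 − 2.77) / (137.0 − 72.62) = 1583/64.38 = 24.59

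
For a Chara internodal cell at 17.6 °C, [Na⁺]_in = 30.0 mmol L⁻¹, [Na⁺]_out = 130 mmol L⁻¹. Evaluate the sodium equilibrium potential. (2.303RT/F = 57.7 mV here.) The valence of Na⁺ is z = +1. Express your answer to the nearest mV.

E = (57.7/z) · log₁₀([Na⁺]_out/[Na⁺]_in) with z = +1.
= (57.7/1) · log₁₀(130/30.0) = 57.70 · log₁₀(4.333)
= 57.70 · (0.6368) = 36.74 mV

37 mV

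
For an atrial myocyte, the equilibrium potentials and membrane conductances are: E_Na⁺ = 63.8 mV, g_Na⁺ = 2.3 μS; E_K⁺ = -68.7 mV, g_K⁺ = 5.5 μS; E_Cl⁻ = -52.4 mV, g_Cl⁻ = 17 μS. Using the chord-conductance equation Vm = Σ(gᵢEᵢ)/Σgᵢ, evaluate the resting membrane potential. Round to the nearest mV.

-45 mV

Σ gᵢEᵢ = 2.3·(63.8) + 5.5·(-68.7) + 17·(-52.4) = -1121.91
Σ gᵢ = 2.3 + 5.5 + 17 = 24.8
Vm = -1121.91 / 24.8 = -45.24 mV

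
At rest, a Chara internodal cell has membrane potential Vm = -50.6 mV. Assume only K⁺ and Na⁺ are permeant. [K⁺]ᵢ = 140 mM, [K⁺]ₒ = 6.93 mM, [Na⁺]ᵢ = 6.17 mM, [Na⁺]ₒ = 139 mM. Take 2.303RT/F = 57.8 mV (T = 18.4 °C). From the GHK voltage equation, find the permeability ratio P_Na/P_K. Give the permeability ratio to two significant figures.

0.085

Let α = P_Na/P_K. GHK: Vm = 57.8·log₁₀[(Kₒ + α·Naₒ)/(Kᵢ + α·Naᵢ)].
10^(Vm/57.8) = 10^(-50.6/57.8) = 0.13322
So 0.13322·(Kᵢ + α·Naᵢ) = Kₒ + α·Naₒ → α = (0.13322·140.0 − 6.93) / (139.0 − 0.13322·6.17)
α = (18.65 − 6.93) / (139.0 − 0.822) = 11.72/138.2 = 0.08482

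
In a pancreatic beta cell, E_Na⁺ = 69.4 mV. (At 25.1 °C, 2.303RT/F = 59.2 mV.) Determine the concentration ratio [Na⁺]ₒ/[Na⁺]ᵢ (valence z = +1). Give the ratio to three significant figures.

log₁₀([out]/[in]) = E·z/(59.2) = 69.4 × 1 / 59.2 = 1.1723
[out]/[in] = 10^(1.1723) = 14.87

14.9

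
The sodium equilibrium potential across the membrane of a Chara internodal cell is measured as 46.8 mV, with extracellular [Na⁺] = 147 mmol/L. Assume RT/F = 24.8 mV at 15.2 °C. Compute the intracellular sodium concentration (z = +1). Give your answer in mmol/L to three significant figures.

Nernst: E = (24.8/1) · ln([out]/[in]), so ln([out]/[in]) = 46.8 × 1 / 24.8 = 1.8871.
[out]/[in] = e^(1.8871) = 6.6.
[in] = 147 / 6.6 = 22.27 mmol/L.

22.3 mmol/L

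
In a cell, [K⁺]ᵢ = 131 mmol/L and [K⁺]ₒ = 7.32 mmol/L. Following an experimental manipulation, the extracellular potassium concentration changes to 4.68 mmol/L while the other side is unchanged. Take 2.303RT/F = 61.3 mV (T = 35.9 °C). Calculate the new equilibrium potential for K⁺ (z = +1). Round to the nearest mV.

After the shift: [K⁺]_out = 4.68, [K⁺]_in = 131 mmol/L.
E_new = (61.3/1)·log₁₀(4.68/131) = 61.30 · (-1.4470) = -88.70 mV

-89 mV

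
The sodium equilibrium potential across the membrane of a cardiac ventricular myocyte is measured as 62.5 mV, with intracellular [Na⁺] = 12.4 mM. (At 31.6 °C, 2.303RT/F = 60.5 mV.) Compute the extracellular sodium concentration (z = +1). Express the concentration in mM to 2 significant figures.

130 mM

Nernst: E = (60.5/1) · log₁₀([out]/[in]), so log₁₀([out]/[in]) = 62.5 × 1 / 60.5 = 1.0331.
[out]/[in] = 10^(1.0331) = 10.79.
[out] = 10.79 × 12.4 = 133.8 mM.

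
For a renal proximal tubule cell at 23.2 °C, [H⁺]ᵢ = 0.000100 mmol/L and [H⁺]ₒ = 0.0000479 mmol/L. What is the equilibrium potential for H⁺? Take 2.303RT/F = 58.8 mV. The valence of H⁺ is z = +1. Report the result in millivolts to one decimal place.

-18.8 mV

E = (58.8/z) · log₁₀([H⁺]_out/[H⁺]_in) with z = +1.
= (58.8/1) · log₁₀(0.0000479/0.000100) = 58.80 · log₁₀(0.479)
= 58.80 · (-0.3197) = -18.80 mV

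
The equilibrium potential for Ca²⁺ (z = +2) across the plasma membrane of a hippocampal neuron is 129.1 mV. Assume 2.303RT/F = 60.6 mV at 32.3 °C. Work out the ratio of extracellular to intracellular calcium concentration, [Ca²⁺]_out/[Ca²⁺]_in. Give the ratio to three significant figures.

18200

log₁₀([out]/[in]) = E·z/(60.6) = 129.1 × 2 / 60.6 = 4.2607
[out]/[in] = 10^(4.2607) = 1.823e+04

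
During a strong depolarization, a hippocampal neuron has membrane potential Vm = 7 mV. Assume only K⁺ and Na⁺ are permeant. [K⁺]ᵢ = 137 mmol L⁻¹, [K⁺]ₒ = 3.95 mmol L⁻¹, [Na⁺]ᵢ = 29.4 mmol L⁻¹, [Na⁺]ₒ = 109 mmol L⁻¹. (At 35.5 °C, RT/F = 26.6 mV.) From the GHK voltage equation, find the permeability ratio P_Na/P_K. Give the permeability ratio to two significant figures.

2.5

Let α = P_Na/P_K. GHK: Vm = 26.6·ln[(Kₒ + α·Naₒ)/(Kᵢ + α·Naᵢ)].
e^(Vm/26.6) = e^(7.0/26.6) = 1.301
So 1.301·(Kᵢ + α·Naᵢ) = Kₒ + α·Naₒ → α = (1.301·137.0 − 3.95) / (109.0 − 1.301·29.4)
α = (178.2 − 3.95) / (109.0 − 38.25) = 174.3/70.75 = 2.463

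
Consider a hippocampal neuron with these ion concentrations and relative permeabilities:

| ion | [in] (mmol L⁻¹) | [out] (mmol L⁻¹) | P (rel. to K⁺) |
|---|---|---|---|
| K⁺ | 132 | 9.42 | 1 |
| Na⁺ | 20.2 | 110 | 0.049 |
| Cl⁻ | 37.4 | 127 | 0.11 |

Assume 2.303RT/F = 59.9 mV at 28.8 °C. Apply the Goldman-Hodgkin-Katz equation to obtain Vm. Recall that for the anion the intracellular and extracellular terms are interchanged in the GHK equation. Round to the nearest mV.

-53 mV

Vm = 59.9 · log₁₀[(Σ P·[cation]ₒ + Σ P·[anion]ᵢ) / (Σ P·[cation]ᵢ + Σ P·[anion]ₒ)]
Numerator = 1×9.42 + 0.049×110 + 0.11×37.4 = 18.92
Denominator = 1×132 + 0.049×20.2 + 0.11×127 = 147
Vm = 59.9 · log₁₀(0.12877) = 59.9 × (-0.8902) = -53.32 mV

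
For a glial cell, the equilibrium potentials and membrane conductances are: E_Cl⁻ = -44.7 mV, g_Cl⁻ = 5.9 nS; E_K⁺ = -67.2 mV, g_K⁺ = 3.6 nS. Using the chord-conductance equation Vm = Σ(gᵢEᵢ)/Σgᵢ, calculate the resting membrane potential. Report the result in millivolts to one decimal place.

-53.2 mV

Σ gᵢEᵢ = 5.9·(-44.7) + 3.6·(-67.2) = -505.65
Σ gᵢ = 5.9 + 3.6 = 9.5
Vm = -505.65 / 9.5 = -53.23 mV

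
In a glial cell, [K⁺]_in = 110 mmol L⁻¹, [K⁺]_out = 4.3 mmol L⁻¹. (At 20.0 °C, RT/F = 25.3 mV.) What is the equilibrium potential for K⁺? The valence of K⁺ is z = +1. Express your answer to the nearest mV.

-82 mV

E = (25.3/z) · ln([K⁺]_out/[K⁺]_in) with z = +1.
= (25.3/1) · ln(4.3/110) = 25.30 · ln(0.03909)
= 25.30 · (-3.2419) = -82.02 mV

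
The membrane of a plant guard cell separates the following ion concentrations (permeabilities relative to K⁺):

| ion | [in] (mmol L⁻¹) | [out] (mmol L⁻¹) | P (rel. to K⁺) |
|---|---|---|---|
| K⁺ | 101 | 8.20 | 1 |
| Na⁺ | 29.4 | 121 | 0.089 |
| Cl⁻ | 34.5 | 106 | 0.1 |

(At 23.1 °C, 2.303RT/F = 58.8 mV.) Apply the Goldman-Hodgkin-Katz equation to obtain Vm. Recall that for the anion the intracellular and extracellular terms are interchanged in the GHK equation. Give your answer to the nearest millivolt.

Vm = 58.8 · log₁₀[(Σ P·[cation]ₒ + Σ P·[anion]ᵢ) / (Σ P·[cation]ᵢ + Σ P·[anion]ₒ)]
Numerator = 1×8.20 + 0.089×121 + 0.1×34.5 = 22.42
Denominator = 1×101 + 0.089×29.4 + 0.1×106 = 114.2
Vm = 58.8 · log₁₀(0.19628) = 58.8 × (-0.7071) = -41.58 mV

-42 mV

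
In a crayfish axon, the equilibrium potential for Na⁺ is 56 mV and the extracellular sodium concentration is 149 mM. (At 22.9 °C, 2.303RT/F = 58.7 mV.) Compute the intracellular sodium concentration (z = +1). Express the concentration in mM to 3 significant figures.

16.6 mM

Nernst: E = (58.7/1) · log₁₀([out]/[in]), so log₁₀([out]/[in]) = 56.0 × 1 / 58.7 = 0.9540.
[out]/[in] = 10^(0.9540) = 8.995.
[in] = 149 / 8.995 = 16.56 mM.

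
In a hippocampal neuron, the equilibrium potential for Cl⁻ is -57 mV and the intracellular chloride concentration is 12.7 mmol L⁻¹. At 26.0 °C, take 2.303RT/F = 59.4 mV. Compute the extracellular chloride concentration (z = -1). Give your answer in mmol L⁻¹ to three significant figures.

Nernst: E = (59.4/-1) · log₁₀([out]/[in]), so log₁₀([out]/[in]) = -57.0 × -1 / 59.4 = 0.9596.
[out]/[in] = 10^(0.9596) = 9.112.
[out] = 9.112 × 12.7 = 115.7 mmol L⁻¹.

116 mmol L⁻¹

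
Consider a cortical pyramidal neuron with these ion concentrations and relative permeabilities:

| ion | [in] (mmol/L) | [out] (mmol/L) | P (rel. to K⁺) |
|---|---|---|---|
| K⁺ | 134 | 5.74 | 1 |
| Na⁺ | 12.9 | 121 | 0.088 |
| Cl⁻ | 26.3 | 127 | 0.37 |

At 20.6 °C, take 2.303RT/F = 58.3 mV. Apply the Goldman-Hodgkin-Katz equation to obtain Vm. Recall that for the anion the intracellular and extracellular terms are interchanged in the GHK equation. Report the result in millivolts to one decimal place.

Vm = 58.3 · log₁₀[(Σ P·[cation]ₒ + Σ P·[anion]ᵢ) / (Σ P·[cation]ᵢ + Σ P·[anion]ₒ)]
Numerator = 1×5.74 + 0.088×121 + 0.37×26.3 = 26.12
Denominator = 1×134 + 0.088×12.9 + 0.37×127 = 182.1
Vm = 58.3 · log₁₀(0.14341) = 58.3 × (-0.8434) = -49.17 mV

-49.2 mV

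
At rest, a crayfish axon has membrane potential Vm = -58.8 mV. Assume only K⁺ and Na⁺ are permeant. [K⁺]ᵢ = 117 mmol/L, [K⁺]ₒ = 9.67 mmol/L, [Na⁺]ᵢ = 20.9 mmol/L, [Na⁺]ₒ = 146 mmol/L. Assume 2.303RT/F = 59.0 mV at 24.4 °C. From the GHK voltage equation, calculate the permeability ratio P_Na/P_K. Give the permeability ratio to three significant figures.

0.0147

Let α = P_Na/P_K. GHK: Vm = 59.0·log₁₀[(Kₒ + α·Naₒ)/(Kᵢ + α·Naᵢ)].
10^(Vm/59.0) = 10^(-58.8/59.0) = 0.10078
So 0.10078·(Kᵢ + α·Naᵢ) = Kₒ + α·Naₒ → α = (0.10078·117.0 − 9.67) / (146.0 − 0.10078·20.9)
α = (11.79 − 9.67) / (146.0 − 2.106) = 2.122/143.9 = 0.01474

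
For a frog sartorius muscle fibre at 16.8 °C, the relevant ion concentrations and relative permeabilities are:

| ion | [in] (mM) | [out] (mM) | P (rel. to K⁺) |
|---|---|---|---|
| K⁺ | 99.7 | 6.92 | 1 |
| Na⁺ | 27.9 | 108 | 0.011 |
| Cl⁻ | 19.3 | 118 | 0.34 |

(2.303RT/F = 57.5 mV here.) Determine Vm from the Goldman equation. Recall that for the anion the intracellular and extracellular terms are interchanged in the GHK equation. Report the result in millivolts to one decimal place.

Vm = 57.5 · log₁₀[(Σ P·[cation]ₒ + Σ P·[anion]ᵢ) / (Σ P·[cation]ᵢ + Σ P·[anion]ₒ)]
Numerator = 1×6.92 + 0.011×108 + 0.34×19.3 = 14.67
Denominator = 1×99.7 + 0.011×27.9 + 0.34×118 = 140.1
Vm = 57.5 · log₁₀(0.10469) = 57.5 × (-0.9801) = -56.36 mV

-56.4 mV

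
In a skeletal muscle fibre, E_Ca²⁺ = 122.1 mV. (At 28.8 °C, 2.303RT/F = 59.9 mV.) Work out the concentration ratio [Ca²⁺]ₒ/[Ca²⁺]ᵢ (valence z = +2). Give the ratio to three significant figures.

11900

log₁₀([out]/[in]) = E·z/(59.9) = 122.1 × 2 / 59.9 = 4.0768
[out]/[in] = 10^(4.0768) = 1.193e+04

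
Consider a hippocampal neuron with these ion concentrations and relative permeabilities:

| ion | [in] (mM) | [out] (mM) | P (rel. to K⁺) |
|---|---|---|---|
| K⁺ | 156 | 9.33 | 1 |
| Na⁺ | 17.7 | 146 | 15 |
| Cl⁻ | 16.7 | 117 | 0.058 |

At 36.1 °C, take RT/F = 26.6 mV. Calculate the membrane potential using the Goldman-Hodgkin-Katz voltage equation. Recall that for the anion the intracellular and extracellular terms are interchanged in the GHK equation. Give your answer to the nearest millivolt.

Vm = 26.6 · ln[(Σ P·[cation]ₒ + Σ P·[anion]ᵢ) / (Σ P·[cation]ᵢ + Σ P·[anion]ₒ)]
Numerator = 1×9.33 + 15×146 + 0.058×16.7 = 2200
Denominator = 1×156 + 15×17.7 + 0.058×117 = 428.3
Vm = 26.6 · ln(5.1375) = 26.6 × (1.6366) = 43.53 mV

44 mV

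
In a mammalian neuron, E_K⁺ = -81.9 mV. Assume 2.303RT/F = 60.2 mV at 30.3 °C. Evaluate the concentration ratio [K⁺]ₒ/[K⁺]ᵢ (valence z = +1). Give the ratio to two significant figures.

log₁₀([out]/[in]) = E·z/(60.2) = -81.9 × 1 / 60.2 = -1.3605
[out]/[in] = 10^(-1.3605) = 0.0436

0.044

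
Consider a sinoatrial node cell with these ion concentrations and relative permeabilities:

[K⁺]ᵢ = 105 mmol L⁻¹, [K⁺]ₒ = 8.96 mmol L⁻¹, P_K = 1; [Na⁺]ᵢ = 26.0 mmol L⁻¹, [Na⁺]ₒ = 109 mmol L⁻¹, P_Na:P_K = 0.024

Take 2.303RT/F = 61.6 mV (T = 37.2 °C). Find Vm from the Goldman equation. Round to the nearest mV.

Vm = 61.6 · log₁₀[(Σ P·[cation]ₒ + Σ P·[anion]ᵢ) / (Σ P·[cation]ᵢ + Σ P·[anion]ₒ)]
Numerator = 1×8.96 + 0.024×109 = 11.58
Denominator = 1×105 + 0.024×26.0 = 105.6
Vm = 61.6 · log₁₀(0.1096) = 61.6 × (-0.9602) = -59.15 mV

-59 mV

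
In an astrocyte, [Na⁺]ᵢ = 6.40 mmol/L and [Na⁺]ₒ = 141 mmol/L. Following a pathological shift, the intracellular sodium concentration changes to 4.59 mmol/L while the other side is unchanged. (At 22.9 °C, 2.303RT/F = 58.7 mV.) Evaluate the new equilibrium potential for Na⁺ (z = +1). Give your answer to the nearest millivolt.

After the shift: [Na⁺]_out = 141, [Na⁺]_in = 4.59 mmol/L.
E_new = (58.7/1)·log₁₀(141/4.59) = 58.70 · (1.4874) = 87.31 mV

87 mV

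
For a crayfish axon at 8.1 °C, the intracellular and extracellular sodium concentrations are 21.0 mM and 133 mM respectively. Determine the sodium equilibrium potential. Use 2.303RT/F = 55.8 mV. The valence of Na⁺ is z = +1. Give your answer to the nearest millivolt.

45 mV

E = (55.8/z) · log₁₀([Na⁺]_out/[Na⁺]_in) with z = +1.
= (55.8/1) · log₁₀(133/21.0) = 55.80 · log₁₀(6.333)
= 55.80 · (0.8016) = 44.73 mV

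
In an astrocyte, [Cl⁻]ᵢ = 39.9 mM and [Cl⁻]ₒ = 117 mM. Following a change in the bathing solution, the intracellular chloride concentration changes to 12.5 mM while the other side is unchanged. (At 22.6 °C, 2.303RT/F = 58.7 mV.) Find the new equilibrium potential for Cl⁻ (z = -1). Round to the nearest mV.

After the shift: [Cl⁻]_out = 117, [Cl⁻]_in = 12.5 mM.
E_new = (58.7/-1)·log₁₀(117/12.5) = -58.70 · (0.9713) = -57.01 mV

-57 mV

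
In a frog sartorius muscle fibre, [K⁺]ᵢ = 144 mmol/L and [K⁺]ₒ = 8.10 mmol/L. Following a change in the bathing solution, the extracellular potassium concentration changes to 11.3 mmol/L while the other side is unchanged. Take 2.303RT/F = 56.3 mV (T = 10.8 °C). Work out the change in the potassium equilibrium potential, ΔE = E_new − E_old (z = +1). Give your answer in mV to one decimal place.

8.1 mV

E_old = (56.3/1)·log₁₀(8.10/144) = -70.37 mV
E_new = (56.3/1)·log₁₀(11.3/144) = -62.23 mV
ΔE = -62.23 − (-70.37) = 8.14 mV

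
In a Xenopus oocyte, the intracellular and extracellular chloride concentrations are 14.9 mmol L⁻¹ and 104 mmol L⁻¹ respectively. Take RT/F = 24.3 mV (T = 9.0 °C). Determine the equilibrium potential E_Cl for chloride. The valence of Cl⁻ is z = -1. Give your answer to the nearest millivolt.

-47 mV

E = (24.3/z) · ln([Cl⁻]_out/[Cl⁻]_in) with z = -1.
For an anion, dividing by z = -1 reverses the sign.
= (24.3/-1) · ln(104/14.9) = -24.30 · ln(6.98)
= -24.30 · (1.9430) = -47.22 mV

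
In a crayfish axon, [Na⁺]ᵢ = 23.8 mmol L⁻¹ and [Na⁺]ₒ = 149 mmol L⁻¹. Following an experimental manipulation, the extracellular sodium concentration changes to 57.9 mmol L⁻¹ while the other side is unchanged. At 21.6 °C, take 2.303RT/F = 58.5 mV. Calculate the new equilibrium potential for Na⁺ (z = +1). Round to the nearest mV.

After the shift: [Na⁺]_out = 57.9, [Na⁺]_in = 23.8 mmol L⁻¹.
E_new = (58.5/1)·log₁₀(57.9/23.8) = 58.50 · (0.3861) = 22.59 mV

23 mV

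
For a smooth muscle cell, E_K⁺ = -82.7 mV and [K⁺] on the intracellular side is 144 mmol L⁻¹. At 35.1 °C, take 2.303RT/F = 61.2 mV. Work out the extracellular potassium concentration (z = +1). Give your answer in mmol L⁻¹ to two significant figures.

6.4 mmol L⁻¹

Nernst: E = (61.2/1) · log₁₀([out]/[in]), so log₁₀([out]/[in]) = -82.7 × 1 / 61.2 = -1.3513.
[out]/[in] = 10^(-1.3513) = 0.04453.
[out] = 0.04453 × 144 = 6.413 mmol L⁻¹.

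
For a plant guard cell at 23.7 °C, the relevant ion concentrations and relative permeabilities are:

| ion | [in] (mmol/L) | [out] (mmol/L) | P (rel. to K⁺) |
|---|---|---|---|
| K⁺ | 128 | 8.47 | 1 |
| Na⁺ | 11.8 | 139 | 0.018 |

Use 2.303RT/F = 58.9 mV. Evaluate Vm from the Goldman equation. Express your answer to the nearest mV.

Vm = 58.9 · log₁₀[(Σ P·[cation]ₒ + Σ P·[anion]ᵢ) / (Σ P·[cation]ᵢ + Σ P·[anion]ₒ)]
Numerator = 1×8.47 + 0.018×139 = 10.97
Denominator = 1×128 + 0.018×11.8 = 128.2
Vm = 58.9 · log₁₀(0.085577) = 58.9 × (-1.0676) = -62.88 mV

-63 mV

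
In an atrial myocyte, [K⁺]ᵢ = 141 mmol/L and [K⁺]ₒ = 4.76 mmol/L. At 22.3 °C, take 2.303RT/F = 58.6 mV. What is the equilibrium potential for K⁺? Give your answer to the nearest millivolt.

-86 mV

E = (58.6/z) · log₁₀([K⁺]_out/[K⁺]_in) with z = +1.
= (58.6/1) · log₁₀(4.76/141) = 58.60 · log₁₀(0.03376)
= 58.60 · (-1.4716) = -86.24 mV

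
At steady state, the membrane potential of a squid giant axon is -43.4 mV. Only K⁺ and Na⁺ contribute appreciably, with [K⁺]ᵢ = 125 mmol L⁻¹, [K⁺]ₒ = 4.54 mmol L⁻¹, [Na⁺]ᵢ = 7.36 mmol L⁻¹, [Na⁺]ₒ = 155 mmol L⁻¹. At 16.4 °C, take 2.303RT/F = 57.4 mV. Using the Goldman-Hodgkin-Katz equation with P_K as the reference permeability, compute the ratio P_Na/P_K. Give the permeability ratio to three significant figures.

0.113

Let α = P_Na/P_K. GHK: Vm = 57.4·log₁₀[(Kₒ + α·Naₒ)/(Kᵢ + α·Naᵢ)].
10^(Vm/57.4) = 10^(-43.4/57.4) = 0.17535
So 0.17535·(Kᵢ + α·Naᵢ) = Kₒ + α·Naₒ → α = (0.17535·125.0 − 4.54) / (155.0 − 0.17535·7.36)
α = (21.92 − 4.54) / (155.0 − 1.291) = 17.38/153.7 = 0.1131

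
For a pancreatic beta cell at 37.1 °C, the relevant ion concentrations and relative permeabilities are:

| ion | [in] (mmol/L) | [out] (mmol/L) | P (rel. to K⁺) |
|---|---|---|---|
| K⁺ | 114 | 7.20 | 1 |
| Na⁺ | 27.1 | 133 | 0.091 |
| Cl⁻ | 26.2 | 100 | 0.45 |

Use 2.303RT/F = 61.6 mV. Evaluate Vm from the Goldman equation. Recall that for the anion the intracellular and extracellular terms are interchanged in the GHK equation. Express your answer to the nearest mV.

-44 mV

Vm = 61.6 · log₁₀[(Σ P·[cation]ₒ + Σ P·[anion]ᵢ) / (Σ P·[cation]ᵢ + Σ P·[anion]ₒ)]
Numerator = 1×7.20 + 0.091×133 + 0.45×26.2 = 31.09
Denominator = 1×114 + 0.091×27.1 + 0.45×100 = 161.5
Vm = 61.6 · log₁₀(0.19257) = 61.6 × (-0.7154) = -44.07 mV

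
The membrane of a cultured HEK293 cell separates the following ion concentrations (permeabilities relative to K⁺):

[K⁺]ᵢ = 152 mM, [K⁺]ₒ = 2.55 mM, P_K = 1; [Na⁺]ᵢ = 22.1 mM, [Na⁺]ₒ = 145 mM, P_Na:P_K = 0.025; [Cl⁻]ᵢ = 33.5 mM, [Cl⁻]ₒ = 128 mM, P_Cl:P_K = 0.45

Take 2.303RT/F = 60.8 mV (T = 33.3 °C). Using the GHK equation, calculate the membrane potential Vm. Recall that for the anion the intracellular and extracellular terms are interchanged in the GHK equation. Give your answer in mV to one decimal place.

Vm = 60.8 · log₁₀[(Σ P·[cation]ₒ + Σ P·[anion]ᵢ) / (Σ P·[cation]ᵢ + Σ P·[anion]ₒ)]
Numerator = 1×2.55 + 0.025×145 + 0.45×33.5 = 21.25
Denominator = 1×152 + 0.025×22.1 + 0.45×128 = 210.2
Vm = 60.8 · log₁₀(0.10112) = 60.8 × (-0.9952) = -60.51 mV

-60.5 mV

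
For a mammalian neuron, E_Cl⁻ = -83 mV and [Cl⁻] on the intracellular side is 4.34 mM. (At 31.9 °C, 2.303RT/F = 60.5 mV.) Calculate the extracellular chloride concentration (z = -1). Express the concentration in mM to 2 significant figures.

Nernst: E = (60.5/-1) · log₁₀([out]/[in]), so log₁₀([out]/[in]) = -83.0 × -1 / 60.5 = 1.3719.
[out]/[in] = 10^(1.3719) = 23.55.
[out] = 23.55 × 4.34 = 102.2 mM.

100 mM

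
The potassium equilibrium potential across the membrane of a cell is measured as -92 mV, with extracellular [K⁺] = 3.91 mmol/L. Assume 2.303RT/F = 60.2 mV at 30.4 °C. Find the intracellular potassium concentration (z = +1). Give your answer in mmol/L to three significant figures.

132 mmol/L

Nernst: E = (60.2/1) · log₁₀([out]/[in]), so log₁₀([out]/[in]) = -92.0 × 1 / 60.2 = -1.5282.
[out]/[in] = 10^(-1.5282) = 0.02963.
[in] = 3.91 / 0.02963 = 132 mmol/L.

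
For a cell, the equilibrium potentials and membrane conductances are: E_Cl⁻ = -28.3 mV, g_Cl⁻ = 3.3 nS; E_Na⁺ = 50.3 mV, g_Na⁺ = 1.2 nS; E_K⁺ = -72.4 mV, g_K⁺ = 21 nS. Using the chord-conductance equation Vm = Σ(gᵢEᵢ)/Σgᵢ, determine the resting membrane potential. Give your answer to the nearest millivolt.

-61 mV

Σ gᵢEᵢ = 3.3·(-28.3) + 1.2·(50.3) + 21·(-72.4) = -1553.43
Σ gᵢ = 3.3 + 1.2 + 21 = 25.5
Vm = -1553.43 / 25.5 = -60.92 mV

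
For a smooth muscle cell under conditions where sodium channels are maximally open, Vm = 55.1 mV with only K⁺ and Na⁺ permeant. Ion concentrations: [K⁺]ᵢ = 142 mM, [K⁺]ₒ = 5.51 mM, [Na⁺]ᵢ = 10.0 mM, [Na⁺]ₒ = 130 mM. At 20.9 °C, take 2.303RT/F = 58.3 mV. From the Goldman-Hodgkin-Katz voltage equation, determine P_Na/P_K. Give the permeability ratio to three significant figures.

Let α = P_Na/P_K. GHK: Vm = 58.3·log₁₀[(Kₒ + α·Naₒ)/(Kᵢ + α·Naᵢ)].
10^(Vm/58.3) = 10^(55.1/58.3) = 8.8128
So 8.8128·(Kᵢ + α·Naᵢ) = Kₒ + α·Naₒ → α = (8.8128·142.0 − 5.51) / (130.0 − 8.8128·10.0)
α = (1251 − 5.51) / (130.0 − 88.13) = 1246/41.87 = 29.75

29.8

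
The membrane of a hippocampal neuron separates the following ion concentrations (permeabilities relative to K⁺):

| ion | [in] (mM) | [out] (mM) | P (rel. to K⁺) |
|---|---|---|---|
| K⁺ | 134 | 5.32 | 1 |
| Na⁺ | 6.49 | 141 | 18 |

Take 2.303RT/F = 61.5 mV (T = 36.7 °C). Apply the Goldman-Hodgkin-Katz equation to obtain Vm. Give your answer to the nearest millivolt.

Vm = 61.5 · log₁₀[(Σ P·[cation]ₒ + Σ P·[anion]ᵢ) / (Σ P·[cation]ᵢ + Σ P·[anion]ₒ)]
Numerator = 1×5.32 + 18×141 = 2543
Denominator = 1×134 + 18×6.49 = 250.8
Vm = 61.5 · log₁₀(10.14) = 61.5 × (1.0060) = 61.87 mV

62 mV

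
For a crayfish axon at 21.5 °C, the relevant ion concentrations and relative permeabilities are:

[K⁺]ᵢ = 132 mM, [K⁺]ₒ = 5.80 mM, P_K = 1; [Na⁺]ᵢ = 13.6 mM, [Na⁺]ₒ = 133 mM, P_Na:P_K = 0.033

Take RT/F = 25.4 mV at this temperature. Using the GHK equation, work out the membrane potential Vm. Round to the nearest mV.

Vm = 25.4 · ln[(Σ P·[cation]ₒ + Σ P·[anion]ᵢ) / (Σ P·[cation]ᵢ + Σ P·[anion]ₒ)]
Numerator = 1×5.80 + 0.033×133 = 10.19
Denominator = 1×132 + 0.033×13.6 = 132.4
Vm = 25.4 · ln(0.076928) = 25.4 × (-2.5649) = -65.15 mV

-65 mV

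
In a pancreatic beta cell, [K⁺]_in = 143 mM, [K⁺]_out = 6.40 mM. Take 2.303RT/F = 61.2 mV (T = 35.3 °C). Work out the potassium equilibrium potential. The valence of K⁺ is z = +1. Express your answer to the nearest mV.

E = (61.2/z) · log₁₀([K⁺]_out/[K⁺]_in) with z = +1.
= (61.2/1) · log₁₀(6.40/143) = 61.20 · log₁₀(0.04476)
= 61.20 · (-1.3492) = -82.57 mV

-83 mV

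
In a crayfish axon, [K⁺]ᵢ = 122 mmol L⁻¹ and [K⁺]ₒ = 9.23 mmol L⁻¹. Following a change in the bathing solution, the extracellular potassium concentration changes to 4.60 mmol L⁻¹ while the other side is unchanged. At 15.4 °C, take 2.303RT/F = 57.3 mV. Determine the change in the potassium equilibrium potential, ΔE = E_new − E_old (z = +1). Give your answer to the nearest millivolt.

E_old = (57.3/1)·log₁₀(9.23/122) = -64.24 mV
E_new = (57.3/1)·log₁₀(4.60/122) = -81.57 mV
ΔE = -81.57 − (-64.24) = -17.33 mV

-17 mV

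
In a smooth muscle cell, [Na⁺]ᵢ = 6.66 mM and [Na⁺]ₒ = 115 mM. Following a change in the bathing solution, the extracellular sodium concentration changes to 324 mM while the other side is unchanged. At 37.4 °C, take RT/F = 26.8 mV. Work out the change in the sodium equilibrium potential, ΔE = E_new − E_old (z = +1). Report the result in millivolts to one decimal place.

E_old = (26.8/1)·ln(115/6.66) = 76.35 mV
E_new = (26.8/1)·ln(324/6.66) = 104.11 mV
ΔE = 104.11 − (76.35) = 27.76 mV

27.8 mV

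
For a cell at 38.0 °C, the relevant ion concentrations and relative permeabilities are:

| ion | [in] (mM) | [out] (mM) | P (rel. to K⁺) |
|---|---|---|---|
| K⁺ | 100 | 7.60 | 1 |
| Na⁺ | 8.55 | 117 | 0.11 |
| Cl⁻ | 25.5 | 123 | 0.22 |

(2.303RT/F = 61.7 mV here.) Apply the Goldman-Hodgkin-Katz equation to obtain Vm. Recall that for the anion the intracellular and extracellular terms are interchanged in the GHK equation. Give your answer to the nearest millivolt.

-43 mV

Vm = 61.7 · log₁₀[(Σ P·[cation]ₒ + Σ P·[anion]ᵢ) / (Σ P·[cation]ᵢ + Σ P·[anion]ₒ)]
Numerator = 1×7.60 + 0.11×117 + 0.22×25.5 = 26.08
Denominator = 1×100 + 0.11×8.55 + 0.22×123 = 128
Vm = 61.7 · log₁₀(0.20375) = 61.7 × (-0.6909) = -42.63 mV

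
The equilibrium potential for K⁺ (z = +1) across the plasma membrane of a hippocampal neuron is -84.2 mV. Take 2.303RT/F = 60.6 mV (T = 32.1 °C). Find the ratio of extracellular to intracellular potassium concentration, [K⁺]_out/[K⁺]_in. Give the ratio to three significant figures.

0.0408

log₁₀([out]/[in]) = E·z/(60.6) = -84.2 × 1 / 60.6 = -1.3894
[out]/[in] = 10^(-1.3894) = 0.04079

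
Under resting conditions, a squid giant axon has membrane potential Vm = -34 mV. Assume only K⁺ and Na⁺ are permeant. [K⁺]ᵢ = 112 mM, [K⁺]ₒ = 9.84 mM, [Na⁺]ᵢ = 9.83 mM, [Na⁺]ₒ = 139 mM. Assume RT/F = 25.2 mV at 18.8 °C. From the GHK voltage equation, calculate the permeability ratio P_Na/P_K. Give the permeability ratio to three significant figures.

0.141

Let α = P_Na/P_K. GHK: Vm = 25.2·ln[(Kₒ + α·Naₒ)/(Kᵢ + α·Naᵢ)].
e^(Vm/25.2) = e^(-34.0/25.2) = 0.25945
So 0.25945·(Kᵢ + α·Naᵢ) = Kₒ + α·Naₒ → α = (0.25945·112.0 − 9.84) / (139.0 − 0.25945·9.83)
α = (29.06 − 9.84) / (139.0 − 2.55) = 19.22/136.4 = 0.1408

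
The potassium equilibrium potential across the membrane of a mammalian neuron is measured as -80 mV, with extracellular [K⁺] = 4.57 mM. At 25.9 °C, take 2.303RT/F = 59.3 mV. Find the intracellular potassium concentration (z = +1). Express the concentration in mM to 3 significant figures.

102 mM

Nernst: E = (59.3/1) · log₁₀([out]/[in]), so log₁₀([out]/[in]) = -80.0 × 1 / 59.3 = -1.3491.
[out]/[in] = 10^(-1.3491) = 0.04476.
[in] = 4.57 / 0.04476 = 102.1 mM.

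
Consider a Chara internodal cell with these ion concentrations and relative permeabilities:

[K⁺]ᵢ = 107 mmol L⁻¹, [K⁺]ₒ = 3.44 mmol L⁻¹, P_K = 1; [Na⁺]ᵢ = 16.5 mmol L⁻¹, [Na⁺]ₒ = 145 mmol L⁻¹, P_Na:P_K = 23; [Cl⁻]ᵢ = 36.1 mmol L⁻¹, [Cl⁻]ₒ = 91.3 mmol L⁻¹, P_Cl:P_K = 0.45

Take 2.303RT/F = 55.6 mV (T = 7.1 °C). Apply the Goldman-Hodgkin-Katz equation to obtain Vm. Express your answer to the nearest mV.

45 mV

Vm = 55.6 · log₁₀[(Σ P·[cation]ₒ + Σ P·[anion]ᵢ) / (Σ P·[cation]ᵢ + Σ P·[anion]ₒ)]
Numerator = 1×3.44 + 23×145 + 0.45×36.1 = 3355
Denominator = 1×107 + 23×16.5 + 0.45×91.3 = 527.6
Vm = 55.6 · log₁₀(6.3586) = 55.6 × (0.8034) = 44.67 mV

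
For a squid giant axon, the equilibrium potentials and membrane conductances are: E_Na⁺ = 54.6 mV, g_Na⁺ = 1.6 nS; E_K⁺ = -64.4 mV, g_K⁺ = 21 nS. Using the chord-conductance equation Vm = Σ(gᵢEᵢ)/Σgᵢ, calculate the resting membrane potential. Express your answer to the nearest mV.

Σ gᵢEᵢ = 1.6·(54.6) + 21·(-64.4) = -1265.04
Σ gᵢ = 1.6 + 21 = 22.6
Vm = -1265.04 / 22.6 = -55.98 mV

-56 mV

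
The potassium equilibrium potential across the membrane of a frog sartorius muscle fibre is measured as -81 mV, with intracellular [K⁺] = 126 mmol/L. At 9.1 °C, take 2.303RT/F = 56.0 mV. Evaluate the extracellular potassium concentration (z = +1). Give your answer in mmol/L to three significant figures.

Nernst: E = (56.0/1) · log₁₀([out]/[in]), so log₁₀([out]/[in]) = -81.0 × 1 / 56.0 = -1.4464.
[out]/[in] = 10^(-1.4464) = 0.03577.
[out] = 0.03577 × 126 = 4.508 mmol/L.

4.51 mmol/L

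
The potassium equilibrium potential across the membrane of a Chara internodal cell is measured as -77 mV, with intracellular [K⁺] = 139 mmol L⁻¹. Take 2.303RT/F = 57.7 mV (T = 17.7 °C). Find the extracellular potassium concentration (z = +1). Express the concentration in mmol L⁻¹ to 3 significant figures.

6.43 mmol L⁻¹

Nernst: E = (57.7/1) · log₁₀([out]/[in]), so log₁₀([out]/[in]) = -77.0 × 1 / 57.7 = -1.3345.
[out]/[in] = 10^(-1.3345) = 0.04629.
[out] = 0.04629 × 139 = 6.435 mmol L⁻¹.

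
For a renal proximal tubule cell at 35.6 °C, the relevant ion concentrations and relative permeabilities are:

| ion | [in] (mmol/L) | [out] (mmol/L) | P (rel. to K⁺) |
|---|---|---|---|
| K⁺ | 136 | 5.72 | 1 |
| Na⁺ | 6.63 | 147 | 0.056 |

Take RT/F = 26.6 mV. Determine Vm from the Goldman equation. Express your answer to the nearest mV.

Vm = 26.6 · ln[(Σ P·[cation]ₒ + Σ P·[anion]ᵢ) / (Σ P·[cation]ᵢ + Σ P·[anion]ₒ)]
Numerator = 1×5.72 + 0.056×147 = 13.95
Denominator = 1×136 + 0.056×6.63 = 136.4
Vm = 26.6 · ln(0.10231) = 26.6 × (-2.2798) = -60.64 mV

-61 mV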